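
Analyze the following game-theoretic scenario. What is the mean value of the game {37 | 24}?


Game = {37 | 24}, a switch {a | b} with numbers a > b.
Its thermograph has left wall a - t and right wall b + t, which meet at t = (a - b)/2, where both equal (a + b)/2. So the mast (mean value) is at (a + b)/2.
Mean = (37 + (24))/2 = 61/2 = 61/2

61/2


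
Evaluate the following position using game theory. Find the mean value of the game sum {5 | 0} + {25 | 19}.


G1 = {5 | 0}, G2 = {25 | 19}
Each is a switch {a | b} with numbers a > b; its mean value is (a + b)/2, and mean value is additive over game sums: m(G1 + G2) = m(G1) + m(G2).
Mean of G1 = (5 + (0))/2 = 5/2 = 5/2
Mean of G2 = (25 + (19))/2 = 44/2 = 22
Mean of G1 + G2 = 5/2 + 22 = 49/2

49/2


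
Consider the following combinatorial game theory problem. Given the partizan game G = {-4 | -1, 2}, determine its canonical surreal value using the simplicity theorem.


Left options: {-4}, max = -4
Right options: {-1, 2}, min = -1
All options are numbers and max(Left) < min(Right), so by the simplicity theorem the value is the simplest (earliest-born) number strictly between -4 and -1.
Integers -3 through -2 all lie strictly between -4 and -1.
Among integers, the simplest (lowest birthday = smallest |n|; 0 is born on day 0, +-n on day n) is -2.
No non-integer in the interval can be simpler: if x is a non-integer in the interval, then floor(x) or ceil(x) also lies in the interval (the interval contains an integer), and both are proper prefixes of x's sign expansion, i.e. born earlier. So the game value is -2.
Game value = -2

-2


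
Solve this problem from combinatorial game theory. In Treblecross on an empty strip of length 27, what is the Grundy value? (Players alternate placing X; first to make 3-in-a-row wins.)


Treblecross: place X on empty cells; 3-in-a-row wins.
Playing within two cells of an existing X lets the opponent win at once, so sensible play treats the cells i-2..i+2 around each X as dead. The player left with no safe cell loses, so this is a normal-play take-away game on strips of safe cells.
Placing X at cell i (0-indexed) of a strip of k safe cells leaves independent strips of sizes max(0, i-2) and max(0, k-i-3). Hence G(k) = mex{ G(max(0,i-2)) XOR G(max(0,k-i-3)) : 0 <= i < k }, with G(0) = 0.
G(1): splits (0,0):0^0=0 -> mex({0}) = 1
G(2): splits (0,0):0^0=0 -> mex({0}) = 1
G(3): splits (0,0):0^0=0 -> mex({0}) = 1
G(4): splits (0,1):0^1=1 (0,0):0^0=0 -> mex({0, 1}) = 2
G(5): splits (0,2):0^1=1 (0,1):0^1=1 (0,0):0^0=0 -> mex({0, 1}) = 2
G(6) = mex({1}) = 0
G(7) = mex({0, 1, 2}) = 3
G(8) = mex({0, 1, 2}) = 3
G(9) = mex({0, 2}) = 1
G(10) = mex({0, 2, 3}) = 1
G(11) = mex({0, 3}) = 1
G(12) = mex({1, 3}) = 0
G(13) = mex({0, 1, 2, 3}) = 4
G(14) = mex({0, 1, 2}) = 3
G(15) = mex({0, 1, 2}) = 3
G(16) = mex({0, 1, 2, 4}) = 3
G(17) = mex({0, 1, 3, 4}) = 2
G(18) = mex({0, 1, 3, 4}) = 2
G(19) = mex({0, 1, 3, 5}) = 2
G(20) = mex({0, 1, 2, 3, 5}) = 4
G(21) = mex({0, 1, 2, 3, 5}) = 4
G(22) = mex({1, 2, 6}) = 0
G(23) = mex({0, 1, 2, 3, 4, 6}) = 5
G(24) = mex({0, 1, 2, 3, 4}) = 5
G(25) = mex({0, 1, 3, 4, 7}) = 2
G(26) = mex({0, 1, 3, 4, 5, 7}) = 2
G(27) = mex({0, 1, 3, 5}) = 2
Therefore G(27) = 2.

2


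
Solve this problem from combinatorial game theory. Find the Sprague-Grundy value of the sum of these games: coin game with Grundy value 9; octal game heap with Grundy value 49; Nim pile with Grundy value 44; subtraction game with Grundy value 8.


By the Sprague-Grundy theorem, the Grundy value of a sum of games is the XOR of individual Grundy values.
coin game: Grundy value = 9. Running XOR: 0 XOR 9 = 9
octal game heap: Grundy value = 49. Running XOR: 9 XOR 49 = 56
Nim pile: Grundy value = 44. Running XOR: 56 XOR 44 = 20
subtraction game: Grundy value = 8. Running XOR: 20 XOR 8 = 28
The combined Grundy value is 28.

28


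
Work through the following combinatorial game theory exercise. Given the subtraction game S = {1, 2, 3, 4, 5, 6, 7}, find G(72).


The subtraction set is S = {1, 2, 3, 4, 5, 6, 7}.
G(k) = mex{ G(k - s) : s in S, s <= k }. We compute iteratively: G(0) = 0.
G(1) = mex({0}) = 1
G(2) = mex({0, 1}) = 2
G(3) = mex({0, 1, 2}) = 3
G(4) = mex({0, 1, 2, 3}) = 4
G(5) = mex({0, 1, 2, 3, 4}) = 5
G(6) = mex({0, 1, 2, 3, 4, 5}) = 6
G(7) = mex({0, 1, 2, 3, 4, 5, 6}) = 7
G(8) = mex({1, 2, 3, 4, 5, 6, 7}) = 0
G(9) = mex({0, 2, 3, 4, 5, 6, 7}) = 1
G(10) = mex({0, 1, 3, 4, 5, 6, 7}) = 2
G(11) = mex({0, 1, 2, 4, 5, 6, 7}) = 3
G(12) = mex({0, 1, 2, 3, 5, 6, 7}) = 4
G(13) = mex({0, 1, 2, 3, 4, 6, 7}) = 5
G(14) = mex({0, 1, 2, 3, 4, 5, 7}) = 6
Observe that G(8)..G(14) = 0, 1, 2, 3, 4, 5, 6 repeats G(0)..G(6) = 0, 1, 2, 3, 4, 5, 6.
For k >= max(S) = 7, G(k) is determined by the previous 7 values G(k-7)..G(k-1); a window of 7 consecutive values has recurred shifted by 8, so by induction G(k + 8) = G(k) for all k >= 0: the sequence is periodic from the start with period 8.
One period: G(0..7) = 0, 1, 2, 3, 4, 5, 6, 7.
72 mod 8 = 0, so G(72) = G(0) = 0.

0


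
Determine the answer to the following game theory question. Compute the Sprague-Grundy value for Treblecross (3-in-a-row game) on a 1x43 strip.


Treblecross: place X on empty cells; 3-in-a-row wins.
Playing within two cells of an existing X lets the opponent win at once, so sensible play treats the cells i-2..i+2 around each X as dead. The player left with no safe cell loses, so this is a normal-play take-away game on strips of safe cells.
Placing X at cell i (0-indexed) of a strip of k safe cells leaves independent strips of sizes max(0, i-2) and max(0, k-i-3). Hence G(k) = mex{ G(max(0,i-2)) XOR G(max(0,k-i-3)) : 0 <= i < k }, with G(0) = 0.
G(1): splits (0,0):0^0=0 -> mex({0}) = 1
G(2): splits (0,0):0^0=0 -> mex({0}) = 1
G(3): splits (0,0):0^0=0 -> mex({0}) = 1
G(4): splits (0,1):0^1=1 (0,0):0^0=0 -> mex({0, 1}) = 2
G(5): splits (0,2):0^1=1 (0,1):0^1=1 (0,0):0^0=0 -> mex({0, 1}) = 2
G(6) = mex({1}) = 0
G(7) = mex({0, 1, 2}) = 3
G(8) = mex({0, 1, 2}) = 3
G(9) = mex({0, 2}) = 1
G(10) = mex({0, 2, 3}) = 1
G(11) = mex({0, 3}) = 1
G(12) = mex({1, 3}) = 0
G(13) = mex({0, 1, 2, 3}) = 4
G(14) = mex({0, 1, 2}) = 3
G(15) = mex({0, 1, 2}) = 3
G(16) = mex({0, 1, 2, 4}) = 3
G(17) = mex({0, 1, 3, 4}) = 2
G(18) = mex({0, 1, 3, 4}) = 2
G(19) = mex({0, 1, 3, 5}) = 2
G(20) = mex({0, 1, 2, 3, 5}) = 4
G(21) = mex({0, 1, 2, 3, 5}) = 4
G(22) = mex({1, 2, 6}) = 0
G(23) = mex({0, 1, 2, 3, 4, 6}) = 5
G(24) = mex({0, 1, 2, 3, 4}) = 5
G(25) = mex({0, 1, 3, 4, 7}) = 2
G(26) = mex({0, 1, 3, 4, 5, 7}) = 2
G(27) = mex({0, 1, 3, 5}) = 2
G(28) = mex({0, 1, 2, 5}) = 3
G(29) = mex({0, 1, 2, 4, 5, 6}) = 3
G(30) = mex({1, 2, 4, 6}) = 0
G(31) = mex({0, 1, 2, 3, 4, 6}) = 5
G(32) = mex({1, 2, 3, 4, 7}) = 0
G(33) = mex({0, 3, 7}) = 1
G(34) = mex({0, 2, 3, 5, 7}) = 1
G(35) = mex({0, 2, 3, 5, 6}) = 1
G(36) = mex({0, 1, 2, 5, 6}) = 3
G(37) = mex({0, 1, 2, 4, 5, 6}) = 3
G(38) = mex({0, 1, 2, 4}) = 3
G(39) = mex({0, 1, 2, 3, 4, 7}) = 5
G(40) = mex({0, 1, 2, 3, 4, 5, 7}) = 6
G(41) = mex({0, 1, 2, 3, 5, 7}) = 4
G(42) = mex({0, 1, 2, 3, 5, 6, 7}) = 4
G(43) = mex({0, 2, 3, 5, 6}) = 1
Therefore G(43) = 1.

1


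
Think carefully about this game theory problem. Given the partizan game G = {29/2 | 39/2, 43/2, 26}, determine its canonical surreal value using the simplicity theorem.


Left options: {29/2}, max = 29/2
Right options: {39/2, 43/2, 26}, min = 39/2
All options are numbers and max(Left) < min(Right), so by the simplicity theorem the value is the simplest (earliest-born) number strictly between 29/2 and 39/2.
Integers 15 through 19 all lie strictly between 29/2 and 39/2.
Among integers, the simplest (lowest birthday = smallest |n|; 0 is born on day 0, +-n on day n) is 15.
No non-integer in the interval can be simpler: if x is a non-integer in the interval, then floor(x) or ceil(x) also lies in the interval (the interval contains an integer), and both are proper prefixes of x's sign expansion, i.e. born earlier. So the game value is 15.
Game value = 15

15


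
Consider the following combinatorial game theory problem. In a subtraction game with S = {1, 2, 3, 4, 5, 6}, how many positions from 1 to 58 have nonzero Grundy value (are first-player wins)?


Subtraction set S = {1, 2, 3, 4, 5, 6}, so G(n) = n mod 7.
G(n) = 0 when n is a multiple of 7.
Multiples of 7 in [1, 58]: 8
N-positions (nonzero Grundy) = 58 - 8 = 50

50


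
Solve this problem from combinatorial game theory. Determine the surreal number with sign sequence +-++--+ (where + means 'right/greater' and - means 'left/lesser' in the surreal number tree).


Sign expansion: +-++--+
Rule: track bounds (lo, hi), initially (-inf, +inf). On '+', the current value becomes lo and we move to the simplest number in (value, hi): value + 1 if hi = +inf, otherwise the midpoint (value + hi)/2. On '-', the current value becomes hi and we move to value - 1 if lo = -inf, otherwise the midpoint (lo + value)/2.
Start at 0.
Step 1: sign = +, move right. Bounds: (0, +inf). Value = 1
Step 2: sign = -, move left. Bounds: (0, 1). Value = 1/2
Step 3: sign = +, move right. Bounds: (1/2, 1). Value = 3/4
Step 4: sign = +, move right. Bounds: (3/4, 1). Value = 7/8
Step 5: sign = -, move left. Bounds: (3/4, 7/8). Value = 13/16
Step 6: sign = -, move left. Bounds: (3/4, 13/16). Value = 25/32
Step 7: sign = +, move right. Bounds: (25/32, 13/16). Value = 51/64
The surreal number with sign expansion +-++--+ is 51/64.

51/64


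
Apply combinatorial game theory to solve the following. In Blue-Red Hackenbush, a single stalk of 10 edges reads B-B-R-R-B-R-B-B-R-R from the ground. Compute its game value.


Edges (from ground): B-B-R-R-B-R-B-B-R-R
By Berlekamp's sign-expansion rule, a Blue-Red Hackenbush stalk has the value of the surreal number whose sign sequence is the edge sequence with B -> + and R -> -.
Sign sequence: ++--+-++--
Trace the sign expansion in the surreal number tree, starting from 0:
Edge 1: B (sign +) -> bounds (0, +inf), value = 1
Edge 2: B (sign +) -> bounds (1, +inf), value = 2
Edge 3: R (sign -) -> bounds (1, 2), value = 3/2
Edge 4: R (sign -) -> bounds (1, 3/2), value = 5/4
Edge 5: B (sign +) -> bounds (5/4, 3/2), value = 11/8
Edge 6: R (sign -) -> bounds (5/4, 11/8), value = 21/16
Edge 7: B (sign +) -> bounds (21/16, 11/8), value = 43/32
Edge 8: B (sign +) -> bounds (43/32, 11/8), value = 87/64
Edge 9: R (sign -) -> bounds (43/32, 87/64), value = 173/128
Edge 10: R (sign -) -> bounds (43/32, 173/128), value = 345/256
Game value = 345/256

345/256


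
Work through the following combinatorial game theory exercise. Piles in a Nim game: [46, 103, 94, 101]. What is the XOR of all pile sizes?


We need the XOR (exclusive or) of all pile sizes.
After XOR-ing pile 1 (size 46): 0 XOR 46 = 46
After XOR-ing pile 2 (size 103): 46 XOR 103 = 73
After XOR-ing pile 3 (size 94): 73 XOR 94 = 23
After XOR-ing pile 4 (size 101): 23 XOR 101 = 114
The Nim-value of this position is 114.

114


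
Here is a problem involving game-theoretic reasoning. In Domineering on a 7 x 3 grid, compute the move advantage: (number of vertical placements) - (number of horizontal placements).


Board is 7 x 3 (rows x cols).
Left (vertical) placements: (rows-1) * cols = 6 * 3 = 18
Right (horizontal) placements: rows * (cols-1) = 7 * 2 = 14
Advantage = Left - Right = 18 - 14 = 4

4


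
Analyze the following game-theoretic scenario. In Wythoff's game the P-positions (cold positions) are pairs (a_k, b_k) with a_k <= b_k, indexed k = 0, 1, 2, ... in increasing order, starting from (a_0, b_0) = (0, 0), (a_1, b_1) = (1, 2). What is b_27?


By Wythoff's theorem, a_k = floor(k * phi) and b_k = floor(k * phi^2) = a_k + k, where phi = (1 + sqrt(5))/2 is the golden ratio.
phi = (1 + sqrt(5))/2 = 1.618034
phi^2 = phi + 1 = 2.618034
k = 27
k * phi^2 = 27 * 2.618034 = 70.686918
b_27 = floor(k * phi^2) = 70 (check: a_27 + k = 43 + 27 = 70)

70


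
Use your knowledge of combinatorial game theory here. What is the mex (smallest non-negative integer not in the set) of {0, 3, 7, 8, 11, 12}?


Set = {0, 3, 7, 8, 11, 12}
0 is in the set.
1 is NOT in the set. This is the mex.
mex = 1

1


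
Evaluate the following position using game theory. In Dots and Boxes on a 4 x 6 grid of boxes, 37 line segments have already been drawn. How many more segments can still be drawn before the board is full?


Grid: 4 x 6 boxes, i.e. 5 rows and 7 columns of dots.
Horizontal edges: (rows + 1) * cols = 5 * 6 = 30
Vertical edges: rows * (cols + 1) = 4 * 7 = 28
Total edges: 30 + 28 = 58
Edges drawn: 37
Remaining: 58 - 37 = 21

21


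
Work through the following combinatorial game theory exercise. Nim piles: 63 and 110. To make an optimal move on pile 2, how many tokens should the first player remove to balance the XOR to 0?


Piles: 63 and 110
Current XOR: 63 XOR 110 = 81 (non-zero, so this is an N-position).
To make the XOR zero, we need to find a move that balances the piles.
For pile 2 (size 110): target = 110 XOR 81 = 63
We reduce pile 2 from 110 to 63.
Tokens removed: 110 - 63 = 47
Verification: 63 XOR 63 = 0

47


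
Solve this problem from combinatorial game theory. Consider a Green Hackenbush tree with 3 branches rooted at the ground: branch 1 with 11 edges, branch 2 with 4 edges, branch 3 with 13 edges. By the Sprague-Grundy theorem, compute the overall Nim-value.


The tree has 3 branches from the ground vertex.
In Green Hackenbush, the Nim-value of a simple path of length k is k.
Branch 1: length 11, Nim-value = 11
Branch 2: length 4, Nim-value = 4
Branch 3: length 13, Nim-value = 13
Total Nim-value = XOR of all branch values:
0 XOR 11 = 11
11 XOR 4 = 15
15 XOR 13 = 2
Nim-value of the tree = 2

2


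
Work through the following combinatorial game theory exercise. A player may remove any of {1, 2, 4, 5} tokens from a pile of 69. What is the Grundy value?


The subtraction set is S = {1, 2, 4, 5}.
G(k) = mex{ G(k - s) : s in S, s <= k }. We compute iteratively: G(0) = 0.
G(1) = mex({0}) = 1
G(2) = mex({0, 1}) = 2
G(3) = mex({1, 2}) = 0
G(4) = mex({0, 2}) = 1
G(5) = mex({0, 1}) = 2
G(6) = mex({1, 2}) = 0
G(7) = mex({0, 2}) = 1
Observe that G(3)..G(7) = 0, 1, 2, 0, 1 repeats G(0)..G(4) = 0, 1, 2, 0, 1.
For k >= max(S) = 5, G(k) is determined by the previous 5 values G(k-5)..G(k-1); a window of 5 consecutive values has recurred shifted by 3, so by induction G(k + 3) = G(k) for all k >= 0: the sequence is periodic from the start with period 3.
One period: G(0..2) = 0, 1, 2.
69 mod 3 = 0, so G(69) = G(0) = 0.

0


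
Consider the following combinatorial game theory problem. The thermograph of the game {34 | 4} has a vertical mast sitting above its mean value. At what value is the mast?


Game = {34 | 4}, a switch {a | b} with numbers a > b.
Its thermograph has left wall a - t and right wall b + t, which meet at t = (a - b)/2, where both equal (a + b)/2. So the mast (mean value) is at (a + b)/2.
Mean = (34 + (4))/2 = 38/2 = 19

19


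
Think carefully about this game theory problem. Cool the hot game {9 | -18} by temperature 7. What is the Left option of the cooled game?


Original game: {9 | -18} (a switch {a | b} with a > b).
Cooling by t (for t below the temperature (a - b)/2 = 27/2) taxes each move by t: {a | b} cooled by t is {a - t | b + t}.
Cooling amount: t = 7
Cooled Left option: 9 - 7 = 2
Cooled Right option: -18 + 7 = -11
Cooled game: {2 | -11}
Left option = 2

2


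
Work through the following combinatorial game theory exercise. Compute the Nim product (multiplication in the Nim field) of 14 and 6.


Nim multiplication is bilinear over XOR: (u XOR v) * w = (u*w) XOR (v*w).
So we split each operand into its bit components and XOR the pairwise Nim products.
14 = 2 + 4 + 8 (as XOR of powers of 2).
6 = 2 + 4 (as XOR of powers of 2).
Using the standard Nim-product table on single bits:
  2*2 = 3,   2*4 = 8,   2*8 = 12,
  4*4 = 6,   4*8 = 11,  8*8 = 13,
and  1*x = x (identity), k*l = l*k (commutative).
Pairwise Nim products:
  2 * 2 = 3
  2 * 4 = 8
  4 * 2 = 8
  4 * 4 = 6
  8 * 2 = 12
  8 * 4 = 11
XOR them: 3 XOR 8 XOR 8 XOR 6 XOR 12 XOR 11 = 2.
Result: 14 * 6 = 2 (in Nim).

2


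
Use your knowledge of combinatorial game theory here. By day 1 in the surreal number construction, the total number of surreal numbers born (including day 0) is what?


Day 0: {|} = 0 is born. Count = 1.
Day n: the number of surreal numbers born by day n is 2^(n+1) - 1.
By day 0: 2^1 - 1 = 1
By day 1: 2^2 - 1 = 3
By day 1: 3 surreal numbers.

3


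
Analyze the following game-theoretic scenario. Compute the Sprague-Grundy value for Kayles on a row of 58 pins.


Kayles: a move removes 1 or 2 adjacent pins from a contiguous row.
Removing pins from a row of k leaves two independent rows (a, b) with a + b = k - 1 (one pin) or a + b = k - 2 (two pins); an end removal gives a = 0.
By Sprague-Grundy, G(k) = mex{ G(a) XOR G(b) } over all these splits. G(0) = 0.
G(1): splits (0,0):0^0=0 -> mex({0}) = 1
G(2): splits (0,1):0^1=1 (0,0):0^0=0 -> mex({0, 1}) = 2
G(3): splits (0,2):0^2=2 (1,1):1^1=0 (0,1):0^1=1 -> mex({0, 1, 2}) = 3
G(4): splits (0,3):0^3=3 (1,2):1^2=3 (0,2):0^2=2 (1,1):1^1=0 -> mex({0, 2, 3}) = 1
G(5): splits (0,4):0^1=1 (1,3):1^3=2 (2,2):2^2=0 (0,3):0^3=3 (1,2):1^2=3 -> mex({0, 1, 2, 3}) = 4
G(6) = mex({0, 1, 2, 4}) = 3
G(7) = mex({0, 1, 3, 4, 5}) = 2
G(8) = mex({0, 2, 3, 5, 6}) = 1
G(9) = mex({0, 1, 2, 3, 6, 7}) = 4
G(10) = mex({0, 1, 3, 4, 5, 7}) = 2
G(11) = mex({0, 1, 2, 3, 4, 5}) = 6
G(12) = mex({0, 1, 2, 3, 5, 6, 7}) = 4
G(13) = mex({0, 2, 3, 4, 6, 7}) = 1
G(14) = mex({0, 1, 4, 5, 6, 7}) = 2
G(15) = mex({0, 1, 2, 3, 4, 5, 6}) = 7
G(16) = mex({0, 2, 3, 5, 6, 7}) = 1
G(17) = mex({0, 1, 2, 3, 5, 6, 7}) = 4
G(18) = mex({0, 1, 2, 4, 5, 6}) = 3
G(19) = mex({0, 1, 3, 4, 5, 7}) = 2
G(20) = mex({0, 2, 3, 4, 5, 6, 7}) = 1
G(21) = mex({0, 1, 2, 3, 5, 6, 7}) = 4
G(22) = mex({0, 1, 2, 3, 4, 5, 7}) = 6
G(23) = mex({0, 1, 2, 3, 4, 5, 6}) = 7
G(24) = mex({0, 1, 2, 3, 5, 6, 7}) = 4
G(25) = mex({0, 2, 3, 4, 6, 7}) = 1
G(26) = mex({0, 1, 3, 4, 5, 6, 7}) = 2
G(27) = mex({0, 1, 2, 3, 4, 5, 6, 7}) = 8
G(28) = mex({0, 1, 2, 3, 4, 6, 7, 8}) = 5
G(29) = mex({0, 1, 2, 3, 5, 6, 7, 8, 9}) = 4
G(30) = mex({0, 1, 2, 3, 4, 5, 6, 9, 10}) = 7
G(31) = mex({0, 1, 3, 4, 5, 7, 10, 11}) = 2
G(32) = mex({0, 2, 3, 4, 5, 6, 7, 9, 11}) = 1
G(33) = mex({0, 1, 2, 3, 4, 5, 6, 7, 9, 12}) = 8
G(34) = mex({0, 1, 2, 3, 4, 5, 7, 8, 11, 12}) = 6
G(35) = mex({0, 1, 2, 3, 4, 5, 6, 8, 9, 10, 11}) = 7
G(36) = mex({0, 1, 2, 3, 5, 6, 7, 9, 10}) = 4
G(37) = mex({0, 2, 3, 4, 6, 7, 9, 10, 11, 12}) = 1
G(38) = mex({0, 1, 3, 4, 5, 6, 7, 9, 10, 11, 12}) = 2
G(39) = mex({0, 1, 2, 4, 5, 6, 7, 9, 10, 12, 14}) = 3
G(40) = mex({0, 2, 3, 4, 6, 7, 11, 12, 14}) = 1
G(41) = mex({0, 1, 2, 3, 5, 6, 7, 9, 10, 11, 12}) = 4
G(42) = mex({0, 1, 2, 3, 4, 5, 6, 9, 10}) = 7
G(43) = mex({0, 1, 3, 4, 5, 7, 9, 10, 12, 15}) = 2
G(44) = mex({0, 2, 3, 4, 5, 6, 7, 9, 10, 12, 15}) = 1
G(45) = mex({0, 1, 2, 3, 4, 5, 6, 7, 9, 10, 12, 14}) = 8
G(46) = mex({0, 1, 3, 4, 5, 7, 8, 11, 12, 14}) = 2
G(47) = mex({0, 1, 2, 3, 4, 5, 6, 8, 9, 10, 11, 12}) = 7
G(48) = mex({0, 1, 2, 3, 5, 6, 7, 9, 10}) = 4
G(49) = mex({0, 2, 3, 4, 6, 7, 9, 10, 11, 12, 15}) = 1
G(50) = mex({0, 1, 4, 5, 6, 7, 9, 11, 12, 14, 15}) = 2
G(51) = mex({0, 1, 2, 3, 4, 5, 6, 7, 9, 12, 14, 15}) = 8
G(52) = mex({0, 2, 3, 4, 5, 6, 7, 8, 11, 12, 15}) = 1
G(53) = mex({0, 1, 2, 3, 5, 6, 7, 8, 9, 10, 11, 12}) = 4
G(54) = mex({0, 1, 2, 3, 4, 5, 6, 9, 10}) = 7
G(55) = mex({0, 1, 3, 4, 5, 7, 9, 10, 11, 12}) = 2
G(56) = mex({0, 2, 3, 4, 5, 6, 7, 9, 10, 11, 12, 13, 14}) = 1
G(57) = mex({0, 1, 2, 3, 5, 6, 7, 9, 10, 12, 13, 14, 15}) = 4
G(58) = mex({0, 1, 3, 4, 5, 7, 11, 12, 14, 15}) = 2
Therefore G(58) = 2.

2


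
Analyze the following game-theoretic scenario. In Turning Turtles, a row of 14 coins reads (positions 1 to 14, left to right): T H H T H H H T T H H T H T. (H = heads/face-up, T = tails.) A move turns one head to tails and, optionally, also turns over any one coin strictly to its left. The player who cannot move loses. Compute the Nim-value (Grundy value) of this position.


Coins: T H H T H H H T T H H T H T
Key fact: a single head at position k behaves exactly like a Nim heap of size k (turning it to T and optionally flipping a coin at j < k corresponds to moving the heap from k to j, or to 0), and heads combine as a disjunctive sum (two heads at the same place would cancel, matching j XOR j = 0). So the Nim-value is the XOR of the 1-indexed positions of the heads.
Face-up positions (1-indexed): [2, 3, 5, 6, 7, 10, 11, 13]
XOR 0 with 2: 0 XOR 2 = 2
XOR 2 with 3: 2 XOR 3 = 1
XOR 1 with 5: 1 XOR 5 = 4
XOR 4 with 6: 4 XOR 6 = 2
XOR 2 with 7: 2 XOR 7 = 5
XOR 5 with 10: 5 XOR 10 = 15
XOR 15 with 11: 15 XOR 11 = 4
XOR 4 with 13: 4 XOR 13 = 9
Nim-value = 9

9


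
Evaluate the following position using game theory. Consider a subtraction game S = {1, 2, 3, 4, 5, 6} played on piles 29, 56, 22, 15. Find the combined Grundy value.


Subtraction set: {1, 2, 3, 4, 5, 6}
For this subtraction set, G(n) = n mod 7 (period = max + 1 = 7).
Pile 1 (size 29): G(29) = 29 mod 7 = 1
Pile 2 (size 56): G(56) = 56 mod 7 = 0
Pile 3 (size 22): G(22) = 22 mod 7 = 1
Pile 4 (size 15): G(15) = 15 mod 7 = 1
Total Grundy value = XOR of all: 1 XOR 0 XOR 1 XOR 1 = 1

1


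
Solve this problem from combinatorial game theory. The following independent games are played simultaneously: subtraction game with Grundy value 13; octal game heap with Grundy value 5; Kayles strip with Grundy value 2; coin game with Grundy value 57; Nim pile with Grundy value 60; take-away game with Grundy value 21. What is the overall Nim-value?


By the Sprague-Grundy theorem, the Grundy value of a sum of games is the XOR of individual Grundy values.
subtraction game: Grundy value = 13. Running XOR: 0 XOR 13 = 13
octal game heap: Grundy value = 5. Running XOR: 13 XOR 5 = 8
Kayles strip: Grundy value = 2. Running XOR: 8 XOR 2 = 10
coin game: Grundy value = 57. Running XOR: 10 XOR 57 = 51
Nim pile: Grundy value = 60. Running XOR: 51 XOR 60 = 15
take-away game: Grundy value = 21. Running XOR: 15 XOR 21 = 26
The combined Grundy value is 26.

26


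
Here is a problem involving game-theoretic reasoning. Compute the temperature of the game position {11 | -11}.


The game is {11 | -11}, a switch {a | b} with numbers a > b.
Cooling {a | b} by t gives {a - t | b + t}, which stops being hot when a - t = b + t, i.e. at t = (a - b)/2. So the temperature of a switch is (a - b)/2.
Temperature = (Left option - Right option) / 2
= (11 - (-11)) / 2
= 22 / 2
= 11

11


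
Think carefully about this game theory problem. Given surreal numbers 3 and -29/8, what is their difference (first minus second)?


x = 3, y = -29/8
Converting to common denominator: 8
x = 24/8, y = -29/8
x - y = 3 - -29/8 = 53/8

53/8


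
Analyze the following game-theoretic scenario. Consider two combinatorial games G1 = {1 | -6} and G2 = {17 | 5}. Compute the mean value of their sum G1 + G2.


G1 = {1 | -6}, G2 = {17 | 5}
Each is a switch {a | b} with numbers a > b; its mean value is (a + b)/2, and mean value is additive over game sums: m(G1 + G2) = m(G1) + m(G2).
Mean of G1 = (1 + (-6))/2 = -5/2 = -5/2
Mean of G2 = (17 + (5))/2 = 22/2 = 11
Mean of G1 + G2 = -5/2 + 11 = 17/2

17/2


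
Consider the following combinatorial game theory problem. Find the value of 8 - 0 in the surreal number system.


x = 8, y = 0
x - y = 8 - 0 = 8

8


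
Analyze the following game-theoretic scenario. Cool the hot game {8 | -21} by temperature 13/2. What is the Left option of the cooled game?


Original game: {8 | -21} (a switch {a | b} with a > b).
Cooling by t (for t below the temperature (a - b)/2 = 29/2) taxes each move by t: {a | b} cooled by t is {a - t | b + t}.
Cooling amount: t = 13/2
Cooled Left option: 8 - 13/2 = 3/2
Cooled Right option: -21 + 13/2 = -29/2
Cooled game: {3/2 | -29/2}
Left option = 3/2

3/2


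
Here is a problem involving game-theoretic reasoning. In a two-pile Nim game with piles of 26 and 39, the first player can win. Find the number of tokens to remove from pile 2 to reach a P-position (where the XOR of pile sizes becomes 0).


Piles: 26 and 39
Current XOR: 26 XOR 39 = 61 (non-zero, so this is an N-position).
To make the XOR zero, we need to find a move that balances the piles.
For pile 2 (size 39): target = 39 XOR 61 = 26
We reduce pile 2 from 39 to 26.
Tokens removed: 39 - 26 = 13
Verification: 26 XOR 26 = 0

13


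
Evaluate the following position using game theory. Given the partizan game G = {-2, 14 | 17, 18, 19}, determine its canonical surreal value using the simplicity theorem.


Left options: {-2, 14}, max = 14
Right options: {17, 18, 19}, min = 17
All options are numbers and max(Left) < min(Right), so by the simplicity theorem the value is the simplest (earliest-born) number strictly between 14 and 17.
Integers 15 through 16 all lie strictly between 14 and 17.
Among integers, the simplest (lowest birthday = smallest |n|; 0 is born on day 0, +-n on day n) is 15.
No non-integer in the interval can be simpler: if x is a non-integer in the interval, then floor(x) or ceil(x) also lies in the interval (the interval contains an integer), and both are proper prefixes of x's sign expansion, i.e. born earlier. So the game value is 15.
Game value = 15

15


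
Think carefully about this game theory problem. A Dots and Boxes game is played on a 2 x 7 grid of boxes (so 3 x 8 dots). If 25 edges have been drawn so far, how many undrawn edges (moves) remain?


Grid: 2 x 7 boxes, i.e. 3 rows and 8 columns of dots.
Horizontal edges: (rows + 1) * cols = 3 * 7 = 21
Vertical edges: rows * (cols + 1) = 2 * 8 = 16
Total edges: 21 + 16 = 37
Edges drawn: 25
Remaining: 37 - 25 = 12

12


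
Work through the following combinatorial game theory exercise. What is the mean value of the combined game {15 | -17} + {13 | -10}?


G1 = {15 | -17}, G2 = {13 | -10}
Each is a switch {a | b} with numbers a > b; its mean value is (a + b)/2, and mean value is additive over game sums: m(G1 + G2) = m(G1) + m(G2).
Mean of G1 = (15 + (-17))/2 = -2/2 = -1
Mean of G2 = (13 + (-10))/2 = 3/2 = 3/2
Mean of G1 + G2 = -1 + 3/2 = 1/2

1/2


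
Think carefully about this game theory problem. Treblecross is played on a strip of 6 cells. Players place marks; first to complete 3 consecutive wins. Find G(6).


Treblecross: place X on empty cells; 3-in-a-row wins.
Playing within two cells of an existing X lets the opponent win at once, so sensible play treats the cells i-2..i+2 around each X as dead. The player left with no safe cell loses, so this is a normal-play take-away game on strips of safe cells.
Placing X at cell i (0-indexed) of a strip of k safe cells leaves independent strips of sizes max(0, i-2) and max(0, k-i-3). Hence G(k) = mex{ G(max(0,i-2)) XOR G(max(0,k-i-3)) : 0 <= i < k }, with G(0) = 0.
G(1): splits (0,0):0^0=0 -> mex({0}) = 1
G(2): splits (0,0):0^0=0 -> mex({0}) = 1
G(3): splits (0,0):0^0=0 -> mex({0}) = 1
G(4): splits (0,1):0^1=1 (0,0):0^0=0 -> mex({0, 1}) = 2
G(5): splits (0,2):0^1=1 (0,1):0^1=1 (0,0):0^0=0 -> mex({0, 1}) = 2
G(6) = mex({1}) = 0
Therefore G(6) = 0.

0


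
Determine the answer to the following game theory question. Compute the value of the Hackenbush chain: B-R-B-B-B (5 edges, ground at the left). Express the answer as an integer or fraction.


Edges (from ground): B-R-B-B-B
By Berlekamp's sign-expansion rule, a Blue-Red Hackenbush stalk has the value of the surreal number whose sign sequence is the edge sequence with B -> + and R -> -.
Sign sequence: +-+++
Trace the sign expansion in the surreal number tree, starting from 0:
Edge 1: B (sign +) -> bounds (0, +inf), value = 1
Edge 2: R (sign -) -> bounds (0, 1), value = 1/2
Edge 3: B (sign +) -> bounds (1/2, 1), value = 3/4
Edge 4: B (sign +) -> bounds (3/4, 1), value = 7/8
Edge 5: B (sign +) -> bounds (7/8, 1), value = 15/16
Game value = 15/16

15/16


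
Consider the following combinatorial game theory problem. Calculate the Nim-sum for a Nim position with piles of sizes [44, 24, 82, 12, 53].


We need the XOR (exclusive or) of all pile sizes.
After XOR-ing pile 1 (size 44): 0 XOR 44 = 44
After XOR-ing pile 2 (size 24): 44 XOR 24 = 52
After XOR-ing pile 3 (size 82): 52 XOR 82 = 102
After XOR-ing pile 4 (size 12): 102 XOR 12 = 106
After XOR-ing pile 5 (size 53): 106 XOR 53 = 95
The Nim-value of this position is 95.

95


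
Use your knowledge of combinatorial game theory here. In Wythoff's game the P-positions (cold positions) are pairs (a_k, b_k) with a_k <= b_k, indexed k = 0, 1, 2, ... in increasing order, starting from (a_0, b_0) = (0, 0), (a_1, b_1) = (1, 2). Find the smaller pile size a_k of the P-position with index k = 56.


By Wythoff's theorem, a_k = floor(k * phi) and b_k = floor(k * phi^2) = a_k + k, where phi = (1 + sqrt(5))/2 is the golden ratio.
phi = (1 + sqrt(5))/2 = 1.618034
k = 56
k * phi = 56 * 1.618034 = 90.609903
a_56 = floor(k * phi) = 90

90


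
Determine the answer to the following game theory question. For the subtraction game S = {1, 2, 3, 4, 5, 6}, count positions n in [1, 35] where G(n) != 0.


Subtraction set S = {1, 2, 3, 4, 5, 6}, so G(n) = n mod 7.
G(n) = 0 when n is a multiple of 7.
Multiples of 7 in [1, 35]: 5
N-positions (nonzero Grundy) = 35 - 5 = 30

30


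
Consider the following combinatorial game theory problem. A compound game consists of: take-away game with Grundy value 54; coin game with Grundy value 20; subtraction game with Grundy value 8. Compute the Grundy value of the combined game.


By the Sprague-Grundy theorem, the Grundy value of a sum of games is the XOR of individual Grundy values.
take-away game: Grundy value = 54. Running XOR: 0 XOR 54 = 54
coin game: Grundy value = 20. Running XOR: 54 XOR 20 = 34
subtraction game: Grundy value = 8. Running XOR: 34 XOR 8 = 42
The combined Grundy value is 42.

42


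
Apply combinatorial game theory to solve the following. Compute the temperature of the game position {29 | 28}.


The game is {29 | 28}, a switch {a | b} with numbers a > b.
Cooling {a | b} by t gives {a - t | b + t}, which stops being hot when a - t = b + t, i.e. at t = (a - b)/2. So the temperature of a switch is (a - b)/2.
Temperature = (Left option - Right option) / 2
= (29 - (28)) / 2
= 1 / 2
= 1/2

1/2


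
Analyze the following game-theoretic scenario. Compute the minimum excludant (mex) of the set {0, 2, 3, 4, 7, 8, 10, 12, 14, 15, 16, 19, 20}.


Set = {0, 2, 3, 4, 7, 8, 10, 12, 14, 15, 16, 19, 20}
0 is in the set.
1 is NOT in the set. This is the mex.
mex = 1

1


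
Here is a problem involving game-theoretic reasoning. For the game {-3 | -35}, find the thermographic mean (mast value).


Game = {-3 | -35}, a switch {a | b} with numbers a > b.
Its thermograph has left wall a - t and right wall b + t, which meet at t = (a - b)/2, where both equal (a + b)/2. So the mast (mean value) is at (a + b)/2.
Mean = (-3 + (-35))/2 = -38/2 = -19

-19


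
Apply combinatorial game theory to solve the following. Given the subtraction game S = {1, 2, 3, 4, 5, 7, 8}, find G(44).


The subtraction set is S = {1, 2, 3, 4, 5, 7, 8}.
G(k) = mex{ G(k - s) : s in S, s <= k }. We compute iteratively: G(0) = 0.
G(1) = mex({0}) = 1
G(2) = mex({0, 1}) = 2
G(3) = mex({0, 1, 2}) = 3
G(4) = mex({0, 1, 2, 3}) = 4
G(5) = mex({0, 1, 2, 3, 4}) = 5
G(6) = mex({1, 2, 3, 4, 5}) = 0
G(7) = mex({0, 2, 3, 4, 5}) = 1
G(8) = mex({0, 1, 3, 4, 5}) = 2
G(9) = mex({0, 1, 2, 4, 5}) = 3
G(10) = mex({0, 1, 2, 3, 5}) = 4
G(11) = mex({0, 1, 2, 3, 4}) = 5
G(12) = mex({1, 2, 3, 4, 5}) = 0
G(13) = mex({0, 2, 3, 4, 5}) = 1
Observe that G(6)..G(13) = 0, 1, 2, 3, 4, 5, 0, 1 repeats G(0)..G(7) = 0, 1, 2, 3, 4, 5, 0, 1.
For k >= max(S) = 8, G(k) is determined by the previous 8 values G(k-8)..G(k-1); a window of 8 consecutive values has recurred shifted by 6, so by induction G(k + 6) = G(k) for all k >= 0: the sequence is periodic from the start with period 6.
One period: G(0..5) = 0, 1, 2, 3, 4, 5.
44 mod 6 = 2, so G(44) = G(2) = 2.

2


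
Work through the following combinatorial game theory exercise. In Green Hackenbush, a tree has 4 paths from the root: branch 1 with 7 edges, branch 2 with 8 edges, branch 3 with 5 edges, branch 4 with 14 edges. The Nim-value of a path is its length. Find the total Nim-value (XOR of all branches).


The tree has 4 branches from the ground vertex.
In Green Hackenbush, the Nim-value of a simple path of length k is k.
Branch 1: length 7, Nim-value = 7
Branch 2: length 8, Nim-value = 8
Branch 3: length 5, Nim-value = 5
Branch 4: length 14, Nim-value = 14
Total Nim-value = XOR of all branch values:
0 XOR 7 = 7
7 XOR 8 = 15
15 XOR 5 = 10
10 XOR 14 = 4
Nim-value of the tree = 4

4


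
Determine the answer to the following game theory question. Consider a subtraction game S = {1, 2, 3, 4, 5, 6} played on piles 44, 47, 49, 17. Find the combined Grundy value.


Subtraction set: {1, 2, 3, 4, 5, 6}
For this subtraction set, G(n) = n mod 7 (period = max + 1 = 7).
Pile 1 (size 44): G(44) = 44 mod 7 = 2
Pile 2 (size 47): G(47) = 47 mod 7 = 5
Pile 3 (size 49): G(49) = 49 mod 7 = 0
Pile 4 (size 17): G(17) = 17 mod 7 = 3
Total Grundy value = XOR of all: 2 XOR 5 XOR 0 XOR 3 = 4

4


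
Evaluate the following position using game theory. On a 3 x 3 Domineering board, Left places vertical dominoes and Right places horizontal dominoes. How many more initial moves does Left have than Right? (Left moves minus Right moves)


Board is 3 x 3 (rows x cols).
Left (vertical) placements: (rows-1) * cols = 2 * 3 = 6
Right (horizontal) placements: rows * (cols-1) = 3 * 2 = 6
Advantage = Left - Right = 6 - 6 = 0

0


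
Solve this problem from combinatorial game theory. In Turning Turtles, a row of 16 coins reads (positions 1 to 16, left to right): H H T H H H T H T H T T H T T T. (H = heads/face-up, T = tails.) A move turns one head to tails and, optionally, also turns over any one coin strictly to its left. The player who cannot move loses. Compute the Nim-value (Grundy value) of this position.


Coins: H H T H H H T H T H T T H T T T
Key fact: a single head at position k behaves exactly like a Nim heap of size k (turning it to T and optionally flipping a coin at j < k corresponds to moving the heap from k to j, or to 0), and heads combine as a disjunctive sum (two heads at the same place would cancel, matching j XOR j = 0). So the Nim-value is the XOR of the 1-indexed positions of the heads.
Face-up positions (1-indexed): [1, 2, 4, 5, 6, 8, 10, 13]
XOR 0 with 1: 0 XOR 1 = 1
XOR 1 with 2: 1 XOR 2 = 3
XOR 3 with 4: 3 XOR 4 = 7
XOR 7 with 5: 7 XOR 5 = 2
XOR 2 with 6: 2 XOR 6 = 4
XOR 4 with 8: 4 XOR 8 = 12
XOR 12 with 10: 12 XOR 10 = 6
XOR 6 with 13: 6 XOR 13 = 11
Nim-value = 11

11


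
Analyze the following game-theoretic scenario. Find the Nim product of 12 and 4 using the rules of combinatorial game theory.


Nim multiplication is bilinear over XOR: (u XOR v) * w = (u*w) XOR (v*w).
So we split each operand into its bit components and XOR the pairwise Nim products.
12 = 4 + 8 (as XOR of powers of 2).
4 = 4 (as XOR of powers of 2).
Using the standard Nim-product table on single bits:
  2*2 = 3,   2*4 = 8,   2*8 = 12,
  4*4 = 6,   4*8 = 11,  8*8 = 13,
and  1*x = x (identity), k*l = l*k (commutative).
Pairwise Nim products:
  4 * 4 = 6
  8 * 4 = 11
XOR them: 6 XOR 11 = 13.
Result: 12 * 4 = 13 (in Nim).

13


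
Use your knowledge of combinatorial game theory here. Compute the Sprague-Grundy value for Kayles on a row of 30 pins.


Kayles: a move removes 1 or 2 adjacent pins from a contiguous row.
Removing pins from a row of k leaves two independent rows (a, b) with a + b = k - 1 (one pin) or a + b = k - 2 (two pins); an end removal gives a = 0.
By Sprague-Grundy, G(k) = mex{ G(a) XOR G(b) } over all these splits. G(0) = 0.
G(1): splits (0,0):0^0=0 -> mex({0}) = 1
G(2): splits (0,1):0^1=1 (0,0):0^0=0 -> mex({0, 1}) = 2
G(3): splits (0,2):0^2=2 (1,1):1^1=0 (0,1):0^1=1 -> mex({0, 1, 2}) = 3
G(4): splits (0,3):0^3=3 (1,2):1^2=3 (0,2):0^2=2 (1,1):1^1=0 -> mex({0, 2, 3}) = 1
G(5): splits (0,4):0^1=1 (1,3):1^3=2 (2,2):2^2=0 (0,3):0^3=3 (1,2):1^2=3 -> mex({0, 1, 2, 3}) = 4
G(6) = mex({0, 1, 2, 4}) = 3
G(7) = mex({0, 1, 3, 4, 5}) = 2
G(8) = mex({0, 2, 3, 5, 6}) = 1
G(9) = mex({0, 1, 2, 3, 6, 7}) = 4
G(10) = mex({0, 1, 3, 4, 5, 7}) = 2
G(11) = mex({0, 1, 2, 3, 4, 5}) = 6
G(12) = mex({0, 1, 2, 3, 5, 6, 7}) = 4
G(13) = mex({0, 2, 3, 4, 6, 7}) = 1
G(14) = mex({0, 1, 4, 5, 6, 7}) = 2
G(15) = mex({0, 1, 2, 3, 4, 5, 6}) = 7
G(16) = mex({0, 2, 3, 5, 6, 7}) = 1
G(17) = mex({0, 1, 2, 3, 5, 6, 7}) = 4
G(18) = mex({0, 1, 2, 4, 5, 6}) = 3
G(19) = mex({0, 1, 3, 4, 5, 7}) = 2
G(20) = mex({0, 2, 3, 4, 5, 6, 7}) = 1
G(21) = mex({0, 1, 2, 3, 5, 6, 7}) = 4
G(22) = mex({0, 1, 2, 3, 4, 5, 7}) = 6
G(23) = mex({0, 1, 2, 3, 4, 5, 6}) = 7
G(24) = mex({0, 1, 2, 3, 5, 6, 7}) = 4
G(25) = mex({0, 2, 3, 4, 6, 7}) = 1
G(26) = mex({0, 1, 3, 4, 5, 6, 7}) = 2
G(27) = mex({0, 1, 2, 3, 4, 5, 6, 7}) = 8
G(28) = mex({0, 1, 2, 3, 4, 6, 7, 8}) = 5
G(29) = mex({0, 1, 2, 3, 5, 6, 7, 8, 9}) = 4
G(30) = mex({0, 1, 2, 3, 4, 5, 6, 9, 10}) = 7
Therefore G(30) = 7.

7


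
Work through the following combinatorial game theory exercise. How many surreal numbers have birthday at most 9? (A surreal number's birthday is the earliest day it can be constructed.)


Day 0: {|} = 0 is born. Count = 1.
Day n: the number of surreal numbers born by day n is 2^(n+1) - 1.
By day 0: 2^1 - 1 = 1
By day 1: 2^2 - 1 = 3
By day 2: 2^3 - 1 = 7
By day 3: 2^4 - 1 = 15
By day 4: 2^5 - 1 = 31
By day 5: 2^6 - 1 = 63
By day 6: 2^7 - 1 = 127
By day 7: 2^8 - 1 = 255
By day 8: 2^9 - 1 = 511
By day 9: 2^10 - 1 = 1023
By day 9: 1023 surreal numbers.

1023


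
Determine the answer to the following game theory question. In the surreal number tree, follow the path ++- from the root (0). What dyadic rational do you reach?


Sign expansion: ++-
Rule: track bounds (lo, hi), initially (-inf, +inf). On '+', the current value becomes lo and we move to the simplest number in (value, hi): value + 1 if hi = +inf, otherwise the midpoint (value + hi)/2. On '-', the current value becomes hi and we move to value - 1 if lo = -inf, otherwise the midpoint (lo + value)/2.
Start at 0.
Step 1: sign = +, move right. Bounds: (0, +inf). Value = 1
Step 2: sign = +, move right. Bounds: (1, +inf). Value = 2
Step 3: sign = -, move left. Bounds: (1, 2). Value = 3/2
The surreal number with sign expansion ++- is 3/2.

3/2


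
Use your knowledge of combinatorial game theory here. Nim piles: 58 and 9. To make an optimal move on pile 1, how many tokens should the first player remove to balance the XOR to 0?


Piles: 58 and 9
Current XOR: 58 XOR 9 = 51 (non-zero, so this is an N-position).
To make the XOR zero, we need to find a move that balances the piles.
For pile 1 (size 58): target = 58 XOR 51 = 9
We reduce pile 1 from 58 to 9.
Tokens removed: 58 - 9 = 49
Verification: 9 XOR 9 = 0

49


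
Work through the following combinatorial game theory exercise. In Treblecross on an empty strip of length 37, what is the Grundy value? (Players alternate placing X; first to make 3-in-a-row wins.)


Treblecross: place X on empty cells; 3-in-a-row wins.
Playing within two cells of an existing X lets the opponent win at once, so sensible play treats the cells i-2..i+2 around each X as dead. The player left with no safe cell loses, so this is a normal-play take-away game on strips of safe cells.
Placing X at cell i (0-indexed) of a strip of k safe cells leaves independent strips of sizes max(0, i-2) and max(0, k-i-3). Hence G(k) = mex{ G(max(0,i-2)) XOR G(max(0,k-i-3)) : 0 <= i < k }, with G(0) = 0.
G(1): splits (0,0):0^0=0 -> mex({0}) = 1
G(2): splits (0,0):0^0=0 -> mex({0}) = 1
G(3): splits (0,0):0^0=0 -> mex({0}) = 1
G(4): splits (0,1):0^1=1 (0,0):0^0=0 -> mex({0, 1}) = 2
G(5): splits (0,2):0^1=1 (0,1):0^1=1 (0,0):0^0=0 -> mex({0, 1}) = 2
G(6) = mex({1}) = 0
G(7) = mex({0, 1, 2}) = 3
G(8) = mex({0, 1, 2}) = 3
G(9) = mex({0, 2}) = 1
G(10) = mex({0, 2, 3}) = 1
G(11) = mex({0, 3}) = 1
G(12) = mex({1, 3}) = 0
G(13) = mex({0, 1, 2, 3}) = 4
G(14) = mex({0, 1, 2}) = 3
G(15) = mex({0, 1, 2}) = 3
G(16) = mex({0, 1, 2, 4}) = 3
G(17) = mex({0, 1, 3, 4}) = 2
G(18) = mex({0, 1, 3, 4}) = 2
G(19) = mex({0, 1, 3, 5}) = 2
G(20) = mex({0, 1, 2, 3, 5}) = 4
G(21) = mex({0, 1, 2, 3, 5}) = 4
G(22) = mex({1, 2, 6}) = 0
G(23) = mex({0, 1, 2, 3, 4, 6}) = 5
G(24) = mex({0, 1, 2, 3, 4}) = 5
G(25) = mex({0, 1, 3, 4, 7}) = 2
G(26) = mex({0, 1, 3, 4, 5, 7}) = 2
G(27) = mex({0, 1, 3, 5}) = 2
G(28) = mex({0, 1, 2, 5}) = 3
G(29) = mex({0, 1, 2, 4, 5, 6}) = 3
G(30) = mex({1, 2, 4, 6}) = 0
G(31) = mex({0, 1, 2, 3, 4, 6}) = 5
G(32) = mex({1, 2, 3, 4, 7}) = 0
G(33) = mex({0, 3, 7}) = 1
G(34) = mex({0, 2, 3, 5, 7}) = 1
G(35) = mex({0, 2, 3, 5, 6}) = 1
G(36) = mex({0, 1, 2, 5, 6}) = 3
G(37) = mex({0, 1, 2, 4, 5, 6}) = 3
Therefore G(37) = 3.

3
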